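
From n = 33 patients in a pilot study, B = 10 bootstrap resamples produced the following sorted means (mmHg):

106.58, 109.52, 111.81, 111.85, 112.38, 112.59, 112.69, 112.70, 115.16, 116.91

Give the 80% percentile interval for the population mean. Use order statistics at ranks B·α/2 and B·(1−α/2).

α = 0.20; lower rank = 10 × 0.100 = 1; upper rank = 10 × 0.900 = 9.
The 1st smallest replicate is 106.58; the 9th is 115.16.

(106.58, 115.16)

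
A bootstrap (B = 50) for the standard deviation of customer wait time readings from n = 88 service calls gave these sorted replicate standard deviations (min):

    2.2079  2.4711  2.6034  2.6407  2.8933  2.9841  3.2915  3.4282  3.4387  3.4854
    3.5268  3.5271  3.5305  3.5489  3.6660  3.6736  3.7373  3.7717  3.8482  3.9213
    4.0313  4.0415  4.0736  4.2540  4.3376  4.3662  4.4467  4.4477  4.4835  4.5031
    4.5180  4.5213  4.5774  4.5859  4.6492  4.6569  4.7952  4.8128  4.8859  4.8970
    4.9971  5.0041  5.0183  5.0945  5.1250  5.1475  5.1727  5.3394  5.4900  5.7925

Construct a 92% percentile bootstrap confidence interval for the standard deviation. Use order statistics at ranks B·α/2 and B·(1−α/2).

(2.4711, 5.3394)

α = 0.08; lower rank = 50 × 0.040 = 2; upper rank = 50 × 0.960 = 48.
The 2nd smallest replicate is 2.4711; the 48th is 5.3394.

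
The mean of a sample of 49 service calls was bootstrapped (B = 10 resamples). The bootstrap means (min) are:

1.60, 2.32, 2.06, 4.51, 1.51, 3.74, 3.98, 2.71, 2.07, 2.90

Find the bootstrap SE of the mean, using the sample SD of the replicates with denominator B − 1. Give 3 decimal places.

Bootstrap SE is the standard deviation of the 10 replicate means.
Mean of replicates: (1.60 + 2.32 + 2.06 + 4.51 + 1.51 + 3.74 + 3.98 + 2.71 + 2.07 + 2.90) / 10 = 27.4000 / 10 = 2.7400
Sum of squared deviations: (−1.1400)² + (−0.4200)² + (−0.6800)² + (+1.7700)² + (−1.2300)² + (+1.0000)² + (+1.2400)² + (−0.0300)² + (−0.6700)² + (+0.1600)² = 9.5972
Variance = 9.5972 / 9 = 1.0664
SE* = √1.0664

SE* = 1.033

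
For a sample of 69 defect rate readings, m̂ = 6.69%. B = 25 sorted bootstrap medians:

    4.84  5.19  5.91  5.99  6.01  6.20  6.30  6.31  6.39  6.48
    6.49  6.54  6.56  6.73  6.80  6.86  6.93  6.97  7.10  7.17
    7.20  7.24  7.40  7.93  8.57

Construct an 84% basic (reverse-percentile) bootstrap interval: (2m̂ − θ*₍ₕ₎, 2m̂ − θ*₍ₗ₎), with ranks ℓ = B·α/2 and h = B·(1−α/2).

Percentile endpoints at ranks 2 and 23: θ*₍2₎ = 5.19, θ*₍23₎ = 7.40.
Basic interval reflects these around m̂:
  lower = 2 × 6.69 − 7.40 = 5.98
  upper = 2 × 6.69 − 5.19 = 8.19

(5.98, 8.19)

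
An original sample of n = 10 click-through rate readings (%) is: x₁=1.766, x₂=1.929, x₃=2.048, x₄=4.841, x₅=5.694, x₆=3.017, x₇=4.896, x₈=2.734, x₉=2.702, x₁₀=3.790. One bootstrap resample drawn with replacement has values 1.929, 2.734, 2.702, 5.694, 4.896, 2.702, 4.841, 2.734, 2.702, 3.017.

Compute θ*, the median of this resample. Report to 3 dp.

θ* = 2.734

Sorted: 1.929, 2.702, 2.702, 2.702, 2.734, 2.734, 3.017, 4.841, 4.896, 5.694
Median = average of the two middle values = 2.734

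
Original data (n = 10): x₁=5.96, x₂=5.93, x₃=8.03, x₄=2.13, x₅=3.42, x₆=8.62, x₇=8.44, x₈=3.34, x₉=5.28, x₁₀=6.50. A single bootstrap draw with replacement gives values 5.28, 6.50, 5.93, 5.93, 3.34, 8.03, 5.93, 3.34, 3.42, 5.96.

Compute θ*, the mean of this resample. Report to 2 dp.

θ* = 5.37

Mean = (5.28 + 6.50 + 5.93 + 5.93 + 3.34 + 8.03 + 5.93 + 3.34 + 3.42 + 5.96) / 10 = 53.660 / 10 = 5.37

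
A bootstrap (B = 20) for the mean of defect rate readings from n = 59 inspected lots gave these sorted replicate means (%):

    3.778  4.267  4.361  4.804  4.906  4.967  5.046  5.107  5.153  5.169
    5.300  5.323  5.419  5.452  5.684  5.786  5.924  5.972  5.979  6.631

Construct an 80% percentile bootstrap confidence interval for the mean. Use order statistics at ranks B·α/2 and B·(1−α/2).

α = 0.20; lower rank = 20 × 0.100 = 2; upper rank = 20 × 0.900 = 18.
The 2nd smallest replicate is 4.267; the 18th is 5.972.

(4.267, 5.972)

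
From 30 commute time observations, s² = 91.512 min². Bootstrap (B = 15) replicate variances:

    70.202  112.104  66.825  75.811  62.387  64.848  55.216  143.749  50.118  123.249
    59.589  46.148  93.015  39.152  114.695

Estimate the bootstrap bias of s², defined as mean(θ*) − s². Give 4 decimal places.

bias = −13.0381

mean(θ*) = (70.202 + 112.104 + 66.825 + 75.811 + 62.387 + 64.848 + 55.216 + 143.749 + 50.118 + 123.249 + 59.589 + 46.148 + 93.015 + 39.152 + 114.695) / 15 = 78.47387
bias = 78.47387 − 91.512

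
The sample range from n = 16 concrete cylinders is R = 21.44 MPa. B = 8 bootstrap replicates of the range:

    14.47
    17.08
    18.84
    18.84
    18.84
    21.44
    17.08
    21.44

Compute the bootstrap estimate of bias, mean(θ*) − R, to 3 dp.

mean(θ*) = (14.47 + 17.08 + 18.84 + 18.84 + 18.84 + 21.44 + 17.08 + 21.44) / 8 = 18.5038
bias = 18.5038 − 21.44

bias = −2.936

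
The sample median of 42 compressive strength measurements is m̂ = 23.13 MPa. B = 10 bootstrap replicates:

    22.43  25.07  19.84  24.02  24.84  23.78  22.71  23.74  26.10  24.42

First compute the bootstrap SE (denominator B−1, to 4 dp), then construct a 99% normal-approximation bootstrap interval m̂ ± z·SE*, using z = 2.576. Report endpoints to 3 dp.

(18.663, 27.597)

Mean of replicates = 23.6950; sum of squared deviations = 27.0577; SE* = √(27.0577/9) = 1.7339
Margin = 2.576 × 1.7339 = 4.4665
Interval: 23.13 ± 4.4665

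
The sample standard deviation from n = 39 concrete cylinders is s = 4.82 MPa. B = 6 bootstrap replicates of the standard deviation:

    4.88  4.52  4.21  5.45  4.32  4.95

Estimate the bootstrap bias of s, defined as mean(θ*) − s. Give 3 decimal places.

mean(θ*) = (4.88 + 4.52 + 4.21 + 5.45 + 4.32 + 4.95) / 6 = 4.7217
bias = 4.7217 − 4.82

bias = −0.098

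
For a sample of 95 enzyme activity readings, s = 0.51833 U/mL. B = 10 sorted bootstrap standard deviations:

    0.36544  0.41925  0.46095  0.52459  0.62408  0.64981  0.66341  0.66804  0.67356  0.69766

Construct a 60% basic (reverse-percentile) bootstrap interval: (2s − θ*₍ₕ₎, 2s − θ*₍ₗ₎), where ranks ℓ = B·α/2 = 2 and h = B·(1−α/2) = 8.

(0.36862, 0.61741)

Percentile endpoints at ranks 2 and 8: θ*₍2₎ = 0.41925, θ*₍8₎ = 0.66804.
Basic interval reflects these around s:
  lower = 2 × 0.51833 − 0.66804 = 0.36862
  upper = 2 × 0.51833 − 0.41925 = 0.61741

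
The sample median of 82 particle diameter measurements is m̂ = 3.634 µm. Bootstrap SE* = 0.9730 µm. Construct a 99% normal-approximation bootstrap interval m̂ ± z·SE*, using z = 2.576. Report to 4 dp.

Margin = 2.576 × 0.9730 = 2.50645
Interval: 3.634 ± 2.50645

(1.1276, 6.1404)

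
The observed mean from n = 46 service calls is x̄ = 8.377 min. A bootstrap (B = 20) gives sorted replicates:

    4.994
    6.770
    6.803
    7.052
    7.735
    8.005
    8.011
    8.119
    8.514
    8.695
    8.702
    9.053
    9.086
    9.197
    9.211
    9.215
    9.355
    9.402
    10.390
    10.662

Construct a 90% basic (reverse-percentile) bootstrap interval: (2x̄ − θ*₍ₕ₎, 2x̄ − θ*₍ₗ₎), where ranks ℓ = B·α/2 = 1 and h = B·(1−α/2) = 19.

(6.364, 11.760)

Percentile endpoints at ranks 1 and 19: θ*₍1₎ = 4.994, θ*₍19₎ = 10.390.
Basic interval reflects these around x̄:
  lower = 2 × 8.377 − 10.390 = 6.364
  upper = 2 × 8.377 − 4.994 = 11.760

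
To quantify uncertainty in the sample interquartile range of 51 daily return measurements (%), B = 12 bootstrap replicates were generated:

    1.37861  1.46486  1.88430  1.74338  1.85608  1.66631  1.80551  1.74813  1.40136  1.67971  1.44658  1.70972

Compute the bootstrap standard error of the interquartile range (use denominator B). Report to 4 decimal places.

Bootstrap SE is the standard deviation of the 12 replicate interquartile ranges.
Mean of replicates: (1.37861 + 1.46486 + 1.88430 + 1.74338 + 1.85608 + 1.66631 + 1.80551 + 1.74813 + 1.40136 + 1.67971 + 1.44658 + 1.70972) / 12 = 19.784550 / 12 = 1.648713
Sum of squared deviations: (−0.270103)² + (−0.183852)² + (+0.235588)² + (+0.094667)² + (+0.207367)² + (+0.017597)² + (+0.156797)² + (+0.099417)² + (−0.247353)² + (+0.030998)² + (−0.202133)² + (+0.061007)² = 0.355724
Variance = 0.355724 / 12 = 0.029644
SE* = √0.029644

SE* = 0.1722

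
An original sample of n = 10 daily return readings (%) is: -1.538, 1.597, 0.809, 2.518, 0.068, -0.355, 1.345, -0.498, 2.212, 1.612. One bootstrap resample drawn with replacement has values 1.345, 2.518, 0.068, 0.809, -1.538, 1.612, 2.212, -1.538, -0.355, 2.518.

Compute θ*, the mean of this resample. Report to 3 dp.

Mean = (1.345 + 2.518 + 0.068 + 0.809 + (-1.538) + 1.612 + 2.212 + (-1.538) + (-0.355) + 2.518) / 10 = 7.6510 / 10 = 0.765

θ* = 0.765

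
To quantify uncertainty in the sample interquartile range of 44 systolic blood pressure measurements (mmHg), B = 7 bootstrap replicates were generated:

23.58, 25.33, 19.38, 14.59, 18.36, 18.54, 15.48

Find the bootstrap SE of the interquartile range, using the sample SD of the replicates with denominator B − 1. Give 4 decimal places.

Bootstrap SE is the standard deviation of the 7 replicate interquartile ranges.
Mean of replicates: (23.58 + 25.33 + 19.38 + 14.59 + 18.36 + 18.54 + 15.48) / 7 = 135.26000 / 7 = 19.32286
Sum of squared deviations: (+4.25714)² + (+6.00714)² + (+0.05714)² + (−4.73286)² + (−0.96286)² + (−0.78286)² + (−3.84286)² = 92.91974
Variance = 92.91974 / 6 = 15.48662
SE* = √15.48662

SE* = 3.9353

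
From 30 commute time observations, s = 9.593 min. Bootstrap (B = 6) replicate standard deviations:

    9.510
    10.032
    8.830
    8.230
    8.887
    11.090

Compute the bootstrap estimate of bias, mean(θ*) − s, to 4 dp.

mean(θ*) = (9.510 + 10.032 + 8.830 + 8.230 + 8.887 + 11.090) / 6 = 9.42983
bias = 9.42983 − 9.593

bias = −0.1632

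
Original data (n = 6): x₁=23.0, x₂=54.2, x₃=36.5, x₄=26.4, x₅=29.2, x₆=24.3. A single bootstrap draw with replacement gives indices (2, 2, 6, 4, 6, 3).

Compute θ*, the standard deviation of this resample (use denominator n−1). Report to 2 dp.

Resample values: 54.2, 54.2, 24.3, 26.4, 24.3, 36.5.
Mean = 36.6500; sum of squared deviations = 1026.1350
s² = 1026.1350 / 5 = 205.2270
s = √205.2270 = 14.33

θ* = 14.33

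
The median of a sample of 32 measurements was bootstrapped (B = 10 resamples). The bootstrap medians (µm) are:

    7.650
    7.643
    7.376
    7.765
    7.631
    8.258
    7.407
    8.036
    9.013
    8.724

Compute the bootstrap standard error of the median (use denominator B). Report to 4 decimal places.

Bootstrap SE is the standard deviation of the 10 replicate medians.
Mean of replicates: (7.650 + 7.643 + 7.376 + 7.765 + 7.631 + 8.258 + 7.407 + 8.036 + 9.013 + 8.724) / 10 = 79.50300 / 10 = 7.95030
Sum of squared deviations: (−0.30030)² + (−0.30730)² + (−0.57430)² + (−0.18530)² + (−0.31930)² + (+0.30770)² + (−0.54330)² + (+0.08570)² + (+1.06270)² + (+0.77370)² = 2.77586
Variance = 2.77586 / 10 = 0.27759
SE* = √0.27759

SE* = 0.5269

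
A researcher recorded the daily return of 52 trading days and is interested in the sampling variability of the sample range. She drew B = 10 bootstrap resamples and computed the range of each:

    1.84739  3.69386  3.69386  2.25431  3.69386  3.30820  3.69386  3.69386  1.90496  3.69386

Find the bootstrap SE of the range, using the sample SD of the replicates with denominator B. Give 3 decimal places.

SE* = 0.765

Bootstrap SE is the standard deviation of the 10 replicate ranges.
Mean of replicates: (1.84739 + 3.69386 + 3.69386 + 2.25431 + 3.69386 + 3.30820 + 3.69386 + 3.69386 + 1.90496 + 3.69386) / 10 = 31.478020 / 10 = 3.147802
Sum of squared deviations: (−1.300412)² + (+0.546058)² + (+0.546058)² + (−0.893492)² + (+0.546058)² + (+0.160398)² + (+0.546058)² + (+0.546058)² + (−1.242842)² + (+0.546058)² = 5.848859
Variance = 5.848859 / 10 = 0.584886
SE* = √0.584886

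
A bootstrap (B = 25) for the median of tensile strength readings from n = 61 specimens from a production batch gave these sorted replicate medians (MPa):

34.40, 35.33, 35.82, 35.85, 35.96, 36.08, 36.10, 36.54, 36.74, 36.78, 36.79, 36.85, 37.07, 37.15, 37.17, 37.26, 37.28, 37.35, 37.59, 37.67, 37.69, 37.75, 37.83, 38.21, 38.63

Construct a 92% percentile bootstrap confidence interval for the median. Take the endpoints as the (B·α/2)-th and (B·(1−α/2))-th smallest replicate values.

(34.40, 38.21)

α = 0.08; lower rank = 25 × 0.040 = 1; upper rank = 25 × 0.960 = 24.
The 1st smallest replicate is 34.40; the 24th is 38.21.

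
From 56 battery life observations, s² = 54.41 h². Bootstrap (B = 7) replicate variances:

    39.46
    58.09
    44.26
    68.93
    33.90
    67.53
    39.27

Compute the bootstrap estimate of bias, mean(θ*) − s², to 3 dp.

bias = −4.204

mean(θ*) = (39.46 + 58.09 + 44.26 + 68.93 + 33.90 + 67.53 + 39.27) / 7 = 50.2057
bias = 50.2057 − 54.41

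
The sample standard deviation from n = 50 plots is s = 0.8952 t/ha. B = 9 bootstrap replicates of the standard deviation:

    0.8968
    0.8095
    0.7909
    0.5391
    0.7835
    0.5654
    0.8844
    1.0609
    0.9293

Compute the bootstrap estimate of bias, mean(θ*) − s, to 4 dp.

mean(θ*) = (0.8968 + 0.8095 + 0.7909 + 0.5391 + 0.7835 + 0.5654 + 0.8844 + 1.0609 + 0.9293) / 9 = 0.80664
bias = 0.80664 − 0.8952

bias = −0.0886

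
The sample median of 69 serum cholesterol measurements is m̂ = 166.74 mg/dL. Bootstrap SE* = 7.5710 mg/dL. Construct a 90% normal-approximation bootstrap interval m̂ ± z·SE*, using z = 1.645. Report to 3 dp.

Margin = 1.645 × 7.5710 = 12.4543
Interval: 166.74 ± 12.4543

(154.286, 179.194)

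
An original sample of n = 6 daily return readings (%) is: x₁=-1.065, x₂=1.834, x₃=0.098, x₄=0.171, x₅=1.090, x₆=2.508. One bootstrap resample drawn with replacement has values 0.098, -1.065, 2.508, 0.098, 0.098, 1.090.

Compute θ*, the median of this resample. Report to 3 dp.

Sorted: -1.065, 0.098, 0.098, 0.098, 1.090, 2.508
Median = average of the two middle values = 0.098

θ* = 0.098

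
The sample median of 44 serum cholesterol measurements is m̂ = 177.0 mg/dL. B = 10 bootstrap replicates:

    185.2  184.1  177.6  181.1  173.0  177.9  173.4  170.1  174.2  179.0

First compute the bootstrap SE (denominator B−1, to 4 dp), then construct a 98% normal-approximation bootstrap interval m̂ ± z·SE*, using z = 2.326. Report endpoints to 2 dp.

(165.48, 188.52)

Mean of replicates = 177.5600; sum of squared deviations = 220.9040; SE* = √(220.9040/9) = 4.9543
Margin = 2.326 × 4.9543 = 11.524
Interval: 177.0 ± 11.524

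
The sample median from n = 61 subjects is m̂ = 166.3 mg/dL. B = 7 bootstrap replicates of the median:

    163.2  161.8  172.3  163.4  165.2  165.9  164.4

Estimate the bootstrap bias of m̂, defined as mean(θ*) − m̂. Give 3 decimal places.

bias = −1.129

mean(θ*) = (163.2 + 161.8 + 172.3 + 163.4 + 165.2 + 165.9 + 164.4) / 7 = 165.1714
bias = 165.1714 − 166.3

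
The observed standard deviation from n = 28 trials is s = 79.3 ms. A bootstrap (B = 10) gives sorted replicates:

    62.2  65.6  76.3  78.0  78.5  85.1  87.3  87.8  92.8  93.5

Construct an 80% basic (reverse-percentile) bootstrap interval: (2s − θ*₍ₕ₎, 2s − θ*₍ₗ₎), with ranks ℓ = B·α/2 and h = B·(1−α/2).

(65.8, 96.4)

Percentile endpoints at ranks 1 and 9: θ*₍1₎ = 62.2, θ*₍9₎ = 92.8.
Basic interval reflects these around s:
  lower = 2 × 79.3 − 92.8 = 65.8
  upper = 2 × 79.3 − 62.2 = 96.4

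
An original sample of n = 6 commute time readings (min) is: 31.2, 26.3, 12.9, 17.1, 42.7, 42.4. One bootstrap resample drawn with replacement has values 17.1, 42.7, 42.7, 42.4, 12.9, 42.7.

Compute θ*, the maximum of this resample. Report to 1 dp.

Maximum = 42.7

θ* = 42.7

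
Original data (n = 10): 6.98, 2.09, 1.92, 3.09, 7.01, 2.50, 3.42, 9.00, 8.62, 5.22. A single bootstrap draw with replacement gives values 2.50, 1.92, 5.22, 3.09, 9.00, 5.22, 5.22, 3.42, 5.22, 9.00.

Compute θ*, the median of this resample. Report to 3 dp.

θ* = 5.220

Sorted: 1.92, 2.50, 3.09, 3.42, 5.22, 5.22, 5.22, 5.22, 9.00, 9.00
Median = average of the two middle values = 5.220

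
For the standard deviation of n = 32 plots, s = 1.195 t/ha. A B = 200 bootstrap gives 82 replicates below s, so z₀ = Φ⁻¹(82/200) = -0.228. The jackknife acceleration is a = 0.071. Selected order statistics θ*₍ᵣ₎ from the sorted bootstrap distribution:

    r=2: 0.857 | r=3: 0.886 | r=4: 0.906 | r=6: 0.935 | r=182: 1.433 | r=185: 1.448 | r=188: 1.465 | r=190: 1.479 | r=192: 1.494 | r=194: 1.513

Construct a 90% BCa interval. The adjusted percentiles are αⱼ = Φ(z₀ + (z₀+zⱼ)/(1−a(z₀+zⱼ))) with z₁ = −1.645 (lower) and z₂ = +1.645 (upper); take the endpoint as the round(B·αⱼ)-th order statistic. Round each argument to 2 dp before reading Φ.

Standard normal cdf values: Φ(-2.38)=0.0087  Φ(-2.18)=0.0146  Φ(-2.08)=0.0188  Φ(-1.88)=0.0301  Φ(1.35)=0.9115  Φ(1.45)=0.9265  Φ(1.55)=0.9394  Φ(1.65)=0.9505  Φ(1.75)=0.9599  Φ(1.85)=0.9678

Lower: z₀ + z₁ = -0.228 + (-1.645) = -1.873; 1 − a(z₀+z₁) = 1 − (0.071)(-1.873) = 1.1330; argument = -0.228 + (-1.873)/1.1330 = -1.8812 → -1.88.
α₁ = Φ(-1.88) = 0.0301; rank = round(200 × 0.0301) = 6; θ*₍6₎ = 0.935.
Upper: z₀ + z₂ = 1.417; 1 − a(z₀+z₂) = 0.8994; argument = 1.3475 → 1.35; α₂ = 0.9115; rank = 182; θ*₍182₎ = 1.433.

(0.935, 1.433)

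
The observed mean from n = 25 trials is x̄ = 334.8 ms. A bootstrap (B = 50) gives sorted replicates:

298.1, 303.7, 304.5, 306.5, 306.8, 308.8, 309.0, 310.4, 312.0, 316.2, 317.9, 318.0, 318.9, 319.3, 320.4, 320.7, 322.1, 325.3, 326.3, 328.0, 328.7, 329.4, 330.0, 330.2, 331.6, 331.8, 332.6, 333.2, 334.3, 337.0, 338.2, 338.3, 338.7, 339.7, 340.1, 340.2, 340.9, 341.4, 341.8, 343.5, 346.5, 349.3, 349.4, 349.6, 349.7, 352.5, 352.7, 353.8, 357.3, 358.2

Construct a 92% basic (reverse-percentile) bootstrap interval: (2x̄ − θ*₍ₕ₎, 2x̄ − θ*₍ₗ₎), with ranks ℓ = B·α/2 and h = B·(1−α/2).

Percentile endpoints at ranks 2 and 48: θ*₍2₎ = 303.7, θ*₍48₎ = 353.8.
Basic interval reflects these around x̄:
  lower = 2 × 334.8 − 353.8 = 315.8
  upper = 2 × 334.8 − 303.7 = 365.9

(315.8, 365.9)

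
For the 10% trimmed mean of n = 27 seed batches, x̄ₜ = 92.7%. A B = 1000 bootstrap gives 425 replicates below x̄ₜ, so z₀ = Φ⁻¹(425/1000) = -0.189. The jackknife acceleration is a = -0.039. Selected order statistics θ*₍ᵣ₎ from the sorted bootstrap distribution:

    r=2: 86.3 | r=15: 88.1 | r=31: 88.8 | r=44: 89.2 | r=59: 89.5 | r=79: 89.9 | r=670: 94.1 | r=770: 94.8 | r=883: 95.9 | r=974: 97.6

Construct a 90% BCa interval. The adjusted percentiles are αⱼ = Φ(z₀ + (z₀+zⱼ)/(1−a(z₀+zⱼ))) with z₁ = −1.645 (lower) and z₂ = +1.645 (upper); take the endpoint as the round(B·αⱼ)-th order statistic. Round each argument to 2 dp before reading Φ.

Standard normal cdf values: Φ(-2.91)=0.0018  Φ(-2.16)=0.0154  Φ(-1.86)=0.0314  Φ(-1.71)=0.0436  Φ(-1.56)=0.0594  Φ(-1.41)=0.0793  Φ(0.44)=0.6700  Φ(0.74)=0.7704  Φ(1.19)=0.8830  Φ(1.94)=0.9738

(88.1, 95.9)

Lower: z₀ + z₁ = -0.189 + (-1.645) = -1.834; 1 − a(z₀+z₁) = 1 − (-0.039)(-1.834) = 0.9285; argument = -0.189 + (-1.834)/0.9285 = -2.1643 → -2.16.
α₁ = Φ(-2.16) = 0.0154; rank = round(1000 × 0.0154) = 15; θ*₍15₎ = 88.1.
Upper: z₀ + z₂ = 1.456; 1 − a(z₀+z₂) = 1.0568; argument = 1.1888 → 1.19; α₂ = 0.8830; rank = 883; θ*₍883₎ = 95.9.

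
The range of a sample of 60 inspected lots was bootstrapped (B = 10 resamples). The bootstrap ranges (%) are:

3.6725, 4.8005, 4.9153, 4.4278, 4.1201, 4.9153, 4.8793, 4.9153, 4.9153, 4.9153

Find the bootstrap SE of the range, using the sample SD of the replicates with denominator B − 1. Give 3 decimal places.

Bootstrap SE is the standard deviation of the 10 replicate ranges.
Mean of replicates: (3.6725 + 4.8005 + 4.9153 + 4.4278 + 4.1201 + 4.9153 + 4.8793 + 4.9153 + 4.9153 + 4.9153) / 10 = 46.47670 / 10 = 4.64767
Sum of squared deviations: (−0.97517)² + (+0.15283)² + (+0.26763)² + (−0.21987)² + (−0.52757)² + (+0.26763)² + (+0.23163)² + (+0.26763)² + (+0.26763)² + (+0.26763)² = 1.71277
Variance = 1.71277 / 9 = 0.19031
SE* = √0.19031

SE* = 0.436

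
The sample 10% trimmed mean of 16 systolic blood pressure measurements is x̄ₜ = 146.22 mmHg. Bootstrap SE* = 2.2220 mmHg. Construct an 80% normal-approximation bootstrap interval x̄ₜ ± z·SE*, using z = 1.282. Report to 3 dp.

Margin = 1.282 × 2.2220 = 2.8486
Interval: 146.22 ± 2.8486

(143.371, 149.069)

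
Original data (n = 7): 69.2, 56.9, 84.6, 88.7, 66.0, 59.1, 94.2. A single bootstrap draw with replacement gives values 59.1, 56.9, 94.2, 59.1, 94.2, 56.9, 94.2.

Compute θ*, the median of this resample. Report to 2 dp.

θ* = 59.10

Sorted: 56.9, 56.9, 59.1, 59.1, 94.2, 94.2, 94.2
Median = middle value = 59.10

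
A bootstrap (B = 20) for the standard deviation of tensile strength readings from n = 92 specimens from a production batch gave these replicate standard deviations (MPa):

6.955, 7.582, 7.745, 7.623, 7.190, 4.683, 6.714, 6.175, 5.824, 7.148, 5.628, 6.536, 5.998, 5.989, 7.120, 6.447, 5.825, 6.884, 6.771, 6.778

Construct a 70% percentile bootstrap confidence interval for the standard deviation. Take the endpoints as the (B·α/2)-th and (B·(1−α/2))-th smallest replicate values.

(5.824, 7.190)

Sorted replicates: 4.683, 5.628, 5.824, 5.825, 5.989, 5.998, 6.175, 6.447, 6.536, 6.714, 6.771, 6.778, 6.884, 6.955, 7.120, 7.148, 7.190, 7.582, 7.623, 7.745
α = 0.30; lower rank = 20 × 0.150 = 3; upper rank = 20 × 0.850 = 17.
The 3rd smallest replicate is 5.824; the 17th is 7.190.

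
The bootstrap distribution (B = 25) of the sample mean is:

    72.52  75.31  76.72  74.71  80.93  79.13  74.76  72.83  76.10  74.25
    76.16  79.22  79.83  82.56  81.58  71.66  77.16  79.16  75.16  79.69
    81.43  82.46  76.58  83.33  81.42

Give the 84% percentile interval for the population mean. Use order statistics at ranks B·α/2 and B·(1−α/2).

Sorted replicates: 71.66, 72.52, 72.83, 74.25, 74.71, 74.76, 75.16, 75.31, 76.10, 76.16, 76.58, 76.72, 77.16, 79.13, 79.16, 79.22, 79.69, 79.83, 80.93, 81.42, 81.43, 81.58, 82.46, 82.56, 83.33
α = 0.16; lower rank = 25 × 0.080 = 2; upper rank = 25 × 0.920 = 23.
The 2nd smallest replicate is 72.52; the 23rd is 82.46.

(72.52, 82.46)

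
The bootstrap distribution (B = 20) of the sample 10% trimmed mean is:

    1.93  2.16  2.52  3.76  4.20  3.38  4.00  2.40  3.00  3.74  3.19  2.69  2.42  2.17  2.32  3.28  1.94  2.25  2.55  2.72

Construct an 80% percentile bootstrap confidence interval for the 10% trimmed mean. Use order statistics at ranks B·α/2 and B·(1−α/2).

(1.94, 3.76)

Sorted replicates: 1.93, 1.94, 2.16, 2.17, 2.25, 2.32, 2.40, 2.42, 2.52, 2.55, 2.69, 2.72, 3.00, 3.19, 3.28, 3.38, 3.74, 3.76, 4.00, 4.20
α = 0.20; lower rank = 20 × 0.100 = 2; upper rank = 20 × 0.900 = 18.
The 2nd smallest replicate is 1.94; the 18th is 3.76.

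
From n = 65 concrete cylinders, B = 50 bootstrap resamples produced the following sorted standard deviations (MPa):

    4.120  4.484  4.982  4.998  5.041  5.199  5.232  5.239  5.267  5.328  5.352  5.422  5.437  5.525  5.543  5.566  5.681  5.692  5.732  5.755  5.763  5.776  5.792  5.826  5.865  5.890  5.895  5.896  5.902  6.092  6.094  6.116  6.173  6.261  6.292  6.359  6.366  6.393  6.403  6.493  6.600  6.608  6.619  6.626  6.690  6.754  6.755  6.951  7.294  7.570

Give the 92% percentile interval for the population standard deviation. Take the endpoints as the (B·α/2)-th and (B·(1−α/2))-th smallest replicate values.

α = 0.08; lower rank = 50 × 0.040 = 2; upper rank = 50 × 0.960 = 48.
The 2nd smallest replicate is 4.484; the 48th is 6.951.

(4.484, 6.951)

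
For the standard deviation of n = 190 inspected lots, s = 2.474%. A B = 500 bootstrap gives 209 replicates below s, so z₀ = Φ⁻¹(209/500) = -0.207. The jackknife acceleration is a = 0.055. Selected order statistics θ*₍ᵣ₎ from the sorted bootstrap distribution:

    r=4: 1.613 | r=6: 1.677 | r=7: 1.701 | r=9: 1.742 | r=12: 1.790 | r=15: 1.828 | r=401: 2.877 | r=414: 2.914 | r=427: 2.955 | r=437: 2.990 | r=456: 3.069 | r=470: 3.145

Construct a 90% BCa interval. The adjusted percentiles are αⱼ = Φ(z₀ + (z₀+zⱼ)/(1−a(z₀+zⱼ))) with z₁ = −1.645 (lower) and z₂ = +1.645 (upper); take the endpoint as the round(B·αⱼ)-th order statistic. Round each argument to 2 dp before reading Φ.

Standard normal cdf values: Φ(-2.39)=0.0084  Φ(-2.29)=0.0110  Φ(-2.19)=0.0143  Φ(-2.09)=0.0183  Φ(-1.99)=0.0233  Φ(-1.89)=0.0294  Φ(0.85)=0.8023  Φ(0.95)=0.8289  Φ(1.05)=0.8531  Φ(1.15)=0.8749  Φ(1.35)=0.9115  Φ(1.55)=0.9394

Lower: z₀ + z₁ = -0.207 + (-1.645) = -1.852; 1 − a(z₀+z₁) = 1 − (0.055)(-1.852) = 1.1019; argument = -0.207 + (-1.852)/1.1019 = -1.8878 → -1.89.
α₁ = Φ(-1.89) = 0.0294; rank = round(500 × 0.0294) = 15; θ*₍15₎ = 1.828.
Upper: z₀ + z₂ = 1.438; 1 − a(z₀+z₂) = 0.9209; argument = 1.3545 → 1.35; α₂ = 0.9115; rank = 456; θ*₍456₎ = 3.069.

(1.828, 3.069)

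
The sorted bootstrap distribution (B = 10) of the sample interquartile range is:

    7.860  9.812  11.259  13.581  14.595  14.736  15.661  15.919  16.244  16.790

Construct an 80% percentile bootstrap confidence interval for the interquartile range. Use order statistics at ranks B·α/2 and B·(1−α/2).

(7.860, 16.244)

α = 0.20; lower rank = 10 × 0.100 = 1; upper rank = 10 × 0.900 = 9.
The 1st smallest replicate is 7.860; the 9th is 16.244.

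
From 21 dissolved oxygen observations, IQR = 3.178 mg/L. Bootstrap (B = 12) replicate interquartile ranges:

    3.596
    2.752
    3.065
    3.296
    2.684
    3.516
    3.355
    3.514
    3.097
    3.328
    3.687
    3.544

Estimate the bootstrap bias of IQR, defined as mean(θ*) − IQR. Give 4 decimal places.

mean(θ*) = (3.596 + 2.752 + 3.065 + 3.296 + 2.684 + 3.516 + 3.355 + 3.514 + 3.097 + 3.328 + 3.687 + 3.544) / 12 = 3.28617
bias = 3.28617 − 3.178

bias = +0.1082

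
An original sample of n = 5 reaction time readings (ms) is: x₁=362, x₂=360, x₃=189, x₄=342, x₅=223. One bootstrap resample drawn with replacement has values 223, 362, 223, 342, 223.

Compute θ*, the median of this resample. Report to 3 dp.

θ* = 223.000

Sorted: 223, 223, 223, 342, 362
Median = middle value = 223.000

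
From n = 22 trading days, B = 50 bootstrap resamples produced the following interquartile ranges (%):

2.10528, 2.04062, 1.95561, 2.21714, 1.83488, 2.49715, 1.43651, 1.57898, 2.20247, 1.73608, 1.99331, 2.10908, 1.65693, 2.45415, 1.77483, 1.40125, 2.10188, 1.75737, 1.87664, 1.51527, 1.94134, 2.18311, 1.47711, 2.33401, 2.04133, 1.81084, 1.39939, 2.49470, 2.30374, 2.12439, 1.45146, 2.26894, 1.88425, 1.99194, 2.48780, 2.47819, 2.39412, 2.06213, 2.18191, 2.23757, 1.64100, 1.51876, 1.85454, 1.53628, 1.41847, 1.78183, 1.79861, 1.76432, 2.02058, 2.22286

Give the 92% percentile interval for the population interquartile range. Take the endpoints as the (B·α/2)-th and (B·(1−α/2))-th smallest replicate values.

Sorted replicates: 1.39939, 1.40125, 1.41847, 1.43651, 1.45146, 1.47711, 1.51527, 1.51876, 1.53628, 1.57898, 1.64100, 1.65693, 1.73608, 1.75737, 1.76432, 1.77483, 1.78183, 1.79861, 1.81084, 1.83488, 1.85454, 1.87664, 1.88425, 1.94134, 1.95561, 1.99194, 1.99331, 2.02058, 2.04062, 2.04133, 2.06213, 2.10188, 2.10528, 2.10908, 2.12439, 2.18191, 2.18311, 2.20247, 2.21714, 2.22286, 2.23757, 2.26894, 2.30374, 2.33401, 2.39412, 2.45415, 2.47819, 2.48780, 2.49470, 2.49715
α = 0.08; lower rank = 50 × 0.040 = 2; upper rank = 50 × 0.960 = 48.
The 2nd smallest replicate is 1.40125; the 48th is 2.48780.

(1.40125, 2.48780)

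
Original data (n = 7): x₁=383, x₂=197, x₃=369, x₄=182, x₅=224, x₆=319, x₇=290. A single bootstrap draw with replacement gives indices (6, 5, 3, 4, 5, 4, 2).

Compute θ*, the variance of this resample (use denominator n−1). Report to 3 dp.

Resample values: 319, 224, 369, 182, 224, 182, 197.
Mean = 242.4286; sum of squared deviations = 31929.7143
s² = 31929.7143 / 6 = 5321.6190

θ* = 5321.619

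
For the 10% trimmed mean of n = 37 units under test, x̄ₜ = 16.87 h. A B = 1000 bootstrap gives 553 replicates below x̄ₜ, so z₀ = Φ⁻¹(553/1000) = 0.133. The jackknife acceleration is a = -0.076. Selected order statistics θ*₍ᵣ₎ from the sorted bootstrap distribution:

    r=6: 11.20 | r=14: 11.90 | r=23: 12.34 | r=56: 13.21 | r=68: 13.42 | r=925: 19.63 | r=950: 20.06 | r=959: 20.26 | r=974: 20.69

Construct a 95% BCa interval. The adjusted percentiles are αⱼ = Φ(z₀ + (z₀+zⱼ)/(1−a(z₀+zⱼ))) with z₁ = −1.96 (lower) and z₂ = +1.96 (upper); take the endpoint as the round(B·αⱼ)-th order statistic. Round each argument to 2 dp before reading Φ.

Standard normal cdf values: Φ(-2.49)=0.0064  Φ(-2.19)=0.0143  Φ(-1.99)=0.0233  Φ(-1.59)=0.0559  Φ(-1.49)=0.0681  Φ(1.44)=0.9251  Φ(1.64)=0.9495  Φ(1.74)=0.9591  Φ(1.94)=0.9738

(12.34, 20.69)

Lower: z₀ + z₁ = 0.133 + (-1.960) = -1.827; 1 − a(z₀+z₁) = 1 − (-0.076)(-1.827) = 0.8611; argument = 0.133 + (-1.827)/0.8611 = -1.9886 → -1.99.
α₁ = Φ(-1.99) = 0.0233; rank = round(1000 × 0.0233) = 23; θ*₍23₎ = 12.34.
Upper: z₀ + z₂ = 2.093; 1 − a(z₀+z₂) = 1.1591; argument = 1.9388 → 1.94; α₂ = 0.9738; rank = 974; θ*₍974₎ = 20.69.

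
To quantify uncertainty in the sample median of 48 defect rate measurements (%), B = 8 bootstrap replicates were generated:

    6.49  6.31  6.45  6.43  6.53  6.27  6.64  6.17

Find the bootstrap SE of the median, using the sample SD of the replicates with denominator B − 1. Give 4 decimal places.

Bootstrap SE is the standard deviation of the 8 replicate medians.
Mean of replicates: (6.49 + 6.31 + 6.45 + 6.43 + 6.53 + 6.27 + 6.64 + 6.17) / 8 = 51.29000 / 8 = 6.41125
Sum of squared deviations: (+0.07875)² + (−0.10125)² + (+0.03875)² + (+0.01875)² + (+0.11875)² + (−0.14125)² + (+0.22875)² + (−0.24125)² = 0.16289
Variance = 0.16289 / 7 = 0.02327
SE* = √0.02327

SE* = 0.1525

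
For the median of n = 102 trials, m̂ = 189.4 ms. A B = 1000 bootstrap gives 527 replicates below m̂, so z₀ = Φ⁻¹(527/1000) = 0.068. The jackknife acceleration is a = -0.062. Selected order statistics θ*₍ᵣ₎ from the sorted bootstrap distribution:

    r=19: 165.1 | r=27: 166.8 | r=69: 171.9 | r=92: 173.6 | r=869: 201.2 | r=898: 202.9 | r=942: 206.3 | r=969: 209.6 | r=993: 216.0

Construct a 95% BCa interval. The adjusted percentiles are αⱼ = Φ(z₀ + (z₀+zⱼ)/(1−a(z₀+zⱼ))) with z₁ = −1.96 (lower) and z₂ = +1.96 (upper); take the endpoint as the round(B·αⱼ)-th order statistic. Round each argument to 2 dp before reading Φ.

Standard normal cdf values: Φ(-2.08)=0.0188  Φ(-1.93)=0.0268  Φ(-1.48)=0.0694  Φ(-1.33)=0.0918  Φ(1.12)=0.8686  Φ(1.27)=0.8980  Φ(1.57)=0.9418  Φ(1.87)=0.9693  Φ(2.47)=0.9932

(165.1, 209.6)

Lower: z₀ + z₁ = 0.068 + (-1.960) = -1.892; 1 − a(z₀+z₁) = 1 − (-0.062)(-1.892) = 0.8827; argument = 0.068 + (-1.892)/0.8827 = -2.0754 → -2.08.
α₁ = Φ(-2.08) = 0.0188; rank = round(1000 × 0.0188) = 19; θ*₍19₎ = 165.1.
Upper: z₀ + z₂ = 2.028; 1 − a(z₀+z₂) = 1.1257; argument = 1.8695 → 1.87; α₂ = 0.9693; rank = 969; θ*₍969₎ = 209.6.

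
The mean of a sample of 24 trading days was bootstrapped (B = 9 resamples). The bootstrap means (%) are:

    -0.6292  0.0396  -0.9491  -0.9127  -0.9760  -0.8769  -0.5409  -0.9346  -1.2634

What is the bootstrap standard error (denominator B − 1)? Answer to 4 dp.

Bootstrap SE is the standard deviation of the 9 replicate means.
Mean of replicates: ((-0.6292) + 0.0396 + (-0.9491) + (-0.9127) + (-0.9760) + (-0.8769) + (-0.5409) + (-0.9346) + (-1.2634)) / 9 = -7.04320 / 9 = -0.78258
Sum of squared deviations: (+0.15338)² + (+0.82218)² + (−0.16652)² + (−0.13012)² + (−0.19342)² + (−0.09432)² + (+0.24168)² + (−0.15202)² + (−0.48082)² = 1.10318
Variance = 1.10318 / 8 = 0.13790
SE* = √0.13790

SE* = 0.3713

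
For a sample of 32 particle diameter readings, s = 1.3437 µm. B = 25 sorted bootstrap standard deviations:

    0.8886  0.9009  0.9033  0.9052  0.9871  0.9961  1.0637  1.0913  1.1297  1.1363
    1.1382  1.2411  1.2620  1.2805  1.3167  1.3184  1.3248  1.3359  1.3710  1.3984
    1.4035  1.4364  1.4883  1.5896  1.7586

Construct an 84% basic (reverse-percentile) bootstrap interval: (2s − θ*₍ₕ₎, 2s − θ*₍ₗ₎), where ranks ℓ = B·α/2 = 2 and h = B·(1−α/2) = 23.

(1.1991, 1.7865)

Percentile endpoints at ranks 2 and 23: θ*₍2₎ = 0.9009, θ*₍23₎ = 1.4883.
Basic interval reflects these around s:
  lower = 2 × 1.3437 − 1.4883 = 1.1991
  upper = 2 × 1.3437 − 0.9009 = 1.7865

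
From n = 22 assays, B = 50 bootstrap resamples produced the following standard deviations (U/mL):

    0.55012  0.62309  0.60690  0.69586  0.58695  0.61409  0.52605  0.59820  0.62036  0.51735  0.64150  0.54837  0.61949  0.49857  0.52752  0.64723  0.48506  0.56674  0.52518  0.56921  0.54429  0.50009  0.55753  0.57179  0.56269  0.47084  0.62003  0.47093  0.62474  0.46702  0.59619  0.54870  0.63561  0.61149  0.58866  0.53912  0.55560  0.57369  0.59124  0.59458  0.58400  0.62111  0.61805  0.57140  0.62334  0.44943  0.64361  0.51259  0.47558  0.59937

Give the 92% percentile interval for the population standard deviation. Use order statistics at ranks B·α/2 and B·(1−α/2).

(0.46702, 0.64361)

Sorted replicates: 0.44943, 0.46702, 0.47084, 0.47093, 0.47558, 0.48506, 0.49857, 0.50009, 0.51259, 0.51735, 0.52518, 0.52605, 0.52752, 0.53912, 0.54429, 0.54837, 0.54870, 0.55012, 0.55560, 0.55753, 0.56269, 0.56674, 0.56921, 0.57140, 0.57179, 0.57369, 0.58400, 0.58695, 0.58866, 0.59124, 0.59458, 0.59619, 0.59820, 0.59937, 0.60690, 0.61149, 0.61409, 0.61805, 0.61949, 0.62003, 0.62036, 0.62111, 0.62309, 0.62334, 0.62474, 0.63561, 0.64150, 0.64361, 0.64723, 0.69586
α = 0.08; lower rank = 50 × 0.040 = 2; upper rank = 50 × 0.960 = 48.
The 2nd smallest replicate is 0.46702; the 48th is 0.64361.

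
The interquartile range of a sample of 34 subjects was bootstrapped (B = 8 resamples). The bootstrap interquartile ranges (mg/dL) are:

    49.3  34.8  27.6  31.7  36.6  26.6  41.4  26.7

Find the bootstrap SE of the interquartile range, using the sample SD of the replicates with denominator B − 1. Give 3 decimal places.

SE* = 8.015

Bootstrap SE is the standard deviation of the 8 replicate interquartile ranges.
Mean of replicates: (49.3 + 34.8 + 27.6 + 31.7 + 36.6 + 26.6 + 41.4 + 26.7) / 8 = 274.7000 / 8 = 34.3375
Sum of squared deviations: (+14.9625)² + (+0.4625)² + (−6.7375)² + (−2.6375)² + (+2.2625)² + (−7.7375)² + (+7.0625)² + (−7.6375)² = 449.6387
Variance = 449.6387 / 7 = 64.2341
SE* = √64.2341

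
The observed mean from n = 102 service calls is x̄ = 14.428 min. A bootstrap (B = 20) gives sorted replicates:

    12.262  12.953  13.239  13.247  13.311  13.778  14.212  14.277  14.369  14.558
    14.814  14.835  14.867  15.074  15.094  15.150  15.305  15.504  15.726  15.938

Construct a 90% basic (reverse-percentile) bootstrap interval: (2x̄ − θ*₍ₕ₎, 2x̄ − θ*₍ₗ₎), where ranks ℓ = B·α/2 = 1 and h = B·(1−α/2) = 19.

Percentile endpoints at ranks 1 and 19: θ*₍1₎ = 12.262, θ*₍19₎ = 15.726.
Basic interval reflects these around x̄:
  lower = 2 × 14.428 − 15.726 = 13.130
  upper = 2 × 14.428 − 12.262 = 16.594

(13.130, 16.594)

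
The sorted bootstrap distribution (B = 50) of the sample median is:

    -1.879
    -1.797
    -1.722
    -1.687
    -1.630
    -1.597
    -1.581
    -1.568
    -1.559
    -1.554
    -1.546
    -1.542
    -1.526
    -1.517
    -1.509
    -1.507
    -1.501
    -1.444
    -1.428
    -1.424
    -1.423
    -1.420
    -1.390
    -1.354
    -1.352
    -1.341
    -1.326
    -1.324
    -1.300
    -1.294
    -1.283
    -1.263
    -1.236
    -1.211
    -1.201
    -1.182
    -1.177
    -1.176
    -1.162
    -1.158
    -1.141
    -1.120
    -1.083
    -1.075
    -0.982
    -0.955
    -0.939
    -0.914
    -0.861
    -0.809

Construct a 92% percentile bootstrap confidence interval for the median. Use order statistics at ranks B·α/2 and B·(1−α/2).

(-1.797, -0.914)

α = 0.08; lower rank = 50 × 0.040 = 2; upper rank = 50 × 0.960 = 48.
The 2nd smallest replicate is -1.797; the 48th is -0.914.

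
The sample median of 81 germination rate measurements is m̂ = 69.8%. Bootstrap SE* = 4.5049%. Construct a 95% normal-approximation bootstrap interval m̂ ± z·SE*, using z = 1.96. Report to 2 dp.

Margin = 1.96 × 4.5049 = 8.830
Interval: 69.8 ± 8.830

(60.97, 78.63)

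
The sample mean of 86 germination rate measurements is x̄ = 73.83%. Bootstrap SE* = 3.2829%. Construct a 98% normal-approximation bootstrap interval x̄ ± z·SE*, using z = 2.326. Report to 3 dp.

(66.194, 81.466)

Margin = 2.326 × 3.2829 = 7.6360
Interval: 73.83 ± 7.6360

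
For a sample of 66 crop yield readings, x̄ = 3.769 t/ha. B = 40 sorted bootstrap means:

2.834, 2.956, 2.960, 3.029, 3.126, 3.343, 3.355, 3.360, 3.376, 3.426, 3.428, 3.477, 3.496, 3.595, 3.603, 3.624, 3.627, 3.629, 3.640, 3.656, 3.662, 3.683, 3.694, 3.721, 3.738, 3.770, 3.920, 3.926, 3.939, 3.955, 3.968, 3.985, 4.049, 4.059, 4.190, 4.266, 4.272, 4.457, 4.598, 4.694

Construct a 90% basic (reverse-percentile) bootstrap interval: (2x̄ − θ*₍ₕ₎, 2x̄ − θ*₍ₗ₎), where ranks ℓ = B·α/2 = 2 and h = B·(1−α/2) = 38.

(3.081, 4.582)

Percentile endpoints at ranks 2 and 38: θ*₍2₎ = 2.956, θ*₍38₎ = 4.457.
Basic interval reflects these around x̄:
  lower = 2 × 3.769 − 4.457 = 3.081
  upper = 2 × 3.769 − 2.956 = 4.582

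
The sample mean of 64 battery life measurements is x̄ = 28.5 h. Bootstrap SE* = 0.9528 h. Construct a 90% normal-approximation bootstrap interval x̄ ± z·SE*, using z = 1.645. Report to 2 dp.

(26.93, 30.07)

Margin = 1.645 × 0.9528 = 1.567
Interval: 28.5 ± 1.567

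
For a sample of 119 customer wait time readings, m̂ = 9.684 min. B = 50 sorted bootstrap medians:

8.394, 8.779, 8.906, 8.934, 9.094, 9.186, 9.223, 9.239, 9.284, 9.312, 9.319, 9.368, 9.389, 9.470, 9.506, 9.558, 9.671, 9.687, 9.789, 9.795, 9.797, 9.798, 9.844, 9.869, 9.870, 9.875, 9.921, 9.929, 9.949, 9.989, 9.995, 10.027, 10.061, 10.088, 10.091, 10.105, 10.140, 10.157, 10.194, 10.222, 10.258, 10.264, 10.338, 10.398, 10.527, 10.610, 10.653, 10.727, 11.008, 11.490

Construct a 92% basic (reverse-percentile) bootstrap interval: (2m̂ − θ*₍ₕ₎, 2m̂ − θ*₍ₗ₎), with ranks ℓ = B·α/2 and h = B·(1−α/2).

(8.641, 10.589)

Percentile endpoints at ranks 2 and 48: θ*₍2₎ = 8.779, θ*₍48₎ = 10.727.
Basic interval reflects these around m̂:
  lower = 2 × 9.684 − 10.727 = 8.641
  upper = 2 × 9.684 − 8.779 = 10.589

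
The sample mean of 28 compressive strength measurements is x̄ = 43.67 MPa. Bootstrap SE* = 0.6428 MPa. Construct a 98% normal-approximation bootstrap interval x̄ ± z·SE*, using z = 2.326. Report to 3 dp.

Margin = 2.326 × 0.6428 = 1.4952
Interval: 43.67 ± 1.4952

(42.175, 45.165)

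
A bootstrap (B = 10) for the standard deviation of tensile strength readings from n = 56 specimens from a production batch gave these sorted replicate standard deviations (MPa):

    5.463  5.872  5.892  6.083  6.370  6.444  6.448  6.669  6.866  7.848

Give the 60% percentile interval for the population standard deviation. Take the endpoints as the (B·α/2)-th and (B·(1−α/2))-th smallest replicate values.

(5.872, 6.669)

α = 0.40; lower rank = 10 × 0.200 = 2; upper rank = 10 × 0.800 = 8.
The 2nd smallest replicate is 5.872; the 8th is 6.669.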